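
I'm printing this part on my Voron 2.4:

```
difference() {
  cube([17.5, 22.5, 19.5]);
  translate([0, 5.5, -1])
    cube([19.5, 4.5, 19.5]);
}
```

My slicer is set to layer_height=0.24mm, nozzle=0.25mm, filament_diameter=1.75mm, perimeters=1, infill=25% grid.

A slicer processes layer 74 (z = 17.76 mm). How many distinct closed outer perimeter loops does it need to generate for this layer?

At z = 17.76 mm: the cube (footprint 17.5×22.5) is included at this height; the 19.5×4.5 cube at (0, 5.5) contributes its full rectangle; Taking the first minus the rest: starting from the 17.5×22.5 cube, the 19.5×4.5 cube at (0, 5.5) partially overlaps it — only the 78.75 mm² overlap (of its 87.75 mm²) is removed, clipping the outline — 2 connected regions. The result has 2 disconnected regions.

2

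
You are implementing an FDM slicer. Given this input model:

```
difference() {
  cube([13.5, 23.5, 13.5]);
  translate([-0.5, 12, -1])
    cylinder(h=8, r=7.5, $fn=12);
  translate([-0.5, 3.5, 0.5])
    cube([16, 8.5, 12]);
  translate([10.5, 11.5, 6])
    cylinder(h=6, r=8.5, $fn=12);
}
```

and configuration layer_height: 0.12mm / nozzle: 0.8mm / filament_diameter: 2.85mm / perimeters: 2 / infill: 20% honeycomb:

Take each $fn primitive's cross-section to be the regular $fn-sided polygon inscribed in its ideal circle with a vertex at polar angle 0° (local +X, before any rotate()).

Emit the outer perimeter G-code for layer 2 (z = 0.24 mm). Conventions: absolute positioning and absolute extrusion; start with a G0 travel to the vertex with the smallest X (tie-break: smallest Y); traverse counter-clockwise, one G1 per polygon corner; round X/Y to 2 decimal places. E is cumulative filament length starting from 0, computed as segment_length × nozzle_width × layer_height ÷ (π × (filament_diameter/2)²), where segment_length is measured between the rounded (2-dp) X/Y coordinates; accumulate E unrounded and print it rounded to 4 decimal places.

At z = 0.24 mm: the cube (footprint 13.5×23.5) is included at this height; the r=7.5 cylinder at (-0.5, 12) contributes a regular 12-gon of circumradius 7.5; the cube at (-0.5, 3.5) is absent (z outside [0.5, 12.5]); the cylinder at (10.5, 11.5) does not reach this height (z outside [6, 12]); Taking the first minus the rest: starting from the 13.5×23.5 cube, the r=7.5 cylinder at (-0.5, 12) partially overlaps it — only the 76.94 mm² overlap (of its 168.75 mm²) is removed, clipping the outline — 1 connected region. The outline is a single polygon with 11 vertices. Extrusion per mm of travel: 0.8 × 0.12 / (π × 1.425²) = 0.015048. Accumulating E over each segment gives final E = 1.2269.

G0 X0.00 Y0.00 Z0.24
G1 X13.50 Y0.00 E0.2032
G1 X13.50 Y23.50 E0.5568
G1 X0.00 Y23.50 E0.7599
G1 X0.00 Y19.37 E0.8221
G1 X3.25 Y18.50 E0.8727
G1 X6.00 Y15.75 E0.9313
G1 X7.00 Y12.00 E0.9897
G1 X6.00 Y8.25 E1.0481
G1 X3.25 Y5.50 E1.1066
G1 X0.00 Y4.63 E1.1572
G1 X0.00 Y0.00 E1.2269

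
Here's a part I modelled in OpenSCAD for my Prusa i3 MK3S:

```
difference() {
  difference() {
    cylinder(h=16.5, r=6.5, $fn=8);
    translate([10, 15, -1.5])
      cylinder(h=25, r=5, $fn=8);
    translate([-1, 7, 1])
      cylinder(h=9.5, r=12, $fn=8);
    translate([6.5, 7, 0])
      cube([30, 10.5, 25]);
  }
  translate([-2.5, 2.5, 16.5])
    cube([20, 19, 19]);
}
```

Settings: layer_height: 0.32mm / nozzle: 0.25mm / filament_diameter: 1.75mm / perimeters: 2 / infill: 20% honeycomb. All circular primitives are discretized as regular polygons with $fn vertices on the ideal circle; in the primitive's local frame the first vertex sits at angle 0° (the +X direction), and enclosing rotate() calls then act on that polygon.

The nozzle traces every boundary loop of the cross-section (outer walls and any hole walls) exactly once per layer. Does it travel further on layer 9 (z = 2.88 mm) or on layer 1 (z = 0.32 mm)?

Layer 9 (z = 2.88): the cylinder: section is a regular 8-gon, circumradius r=6.5 (perimeter = 2·8·6.500·sin(180°/8) = 39.80 mm); the r=5 cylinder at (10, 15) gives a regular 8-gon of circumradius 5 (constant along its height) (perimeter = 2·8·5.000·sin(180°/8) = 30.61 mm); the cylinder at (-1, 7): section is a regular 8-gon, circumradius r=12 (perimeter = 2·8·12.000·sin(180°/8) = 73.48 mm); the 30×10.5 cube at (6.5, 7) contributes its full rectangle (perimeter 81.00 mm); After the difference (first − rest): starting from the r=6.5 cylinder, the r=5 cylinder at (10, 15) misses the remaining region (no effect); the r=12 cylinder at (-1, 7) partially overlaps it — only the 104.09 mm² overlap (of its 407.29 mm²) is removed, clipping the outline; the 30×10.5 cube at (6.5, 7) misses the remaining region (no effect) — boundary = 25.44 mm; the cube at (-2.5, 2.5) is absent (z outside [16.5, 35.5]); Taking the first minus the rest: none of the subtracted shapes is present at this height, so the result so far is unchanged — boundary = 25.44 mm. So its perimeter = 25.44 mm. Layer 1 (z = 0.32): the r=6.5 cylinder contributes a regular 8-gon of circumradius 6.5 (perimeter = 2·8·6.500·sin(180°/8) = 39.80 mm); the cylinder at (10, 15): section is a regular 8-gon, circumradius r=5 (perimeter = 2·8·5.000·sin(180°/8) = 30.61 mm); the cylinder at (-1, 7) does not reach this height (z outside [1, 10.5]); the 30×10.5 cube at (6.5, 7) contributes its full rectangle (perimeter 81.00 mm); Taking the first minus the rest: starting from the r=6.5 cylinder, the r=5 cylinder at (10, 15) misses the remaining region (no effect); the 30×10.5 cube at (6.5, 7) misses the remaining region (no effect) — boundary = 39.80 mm; the cube at (-2.5, 2.5) does not reach this height (z outside [16.5, 35.5]); Subtracting the remaining from the first: none of the subtracted shapes is present at this height, so that combined region is unchanged — boundary = 39.80 mm. So its perimeter = 39.80 mm. Layer 1 is larger (39.80 vs 25.44 mm).

layer 1 (z = 0.32 mm)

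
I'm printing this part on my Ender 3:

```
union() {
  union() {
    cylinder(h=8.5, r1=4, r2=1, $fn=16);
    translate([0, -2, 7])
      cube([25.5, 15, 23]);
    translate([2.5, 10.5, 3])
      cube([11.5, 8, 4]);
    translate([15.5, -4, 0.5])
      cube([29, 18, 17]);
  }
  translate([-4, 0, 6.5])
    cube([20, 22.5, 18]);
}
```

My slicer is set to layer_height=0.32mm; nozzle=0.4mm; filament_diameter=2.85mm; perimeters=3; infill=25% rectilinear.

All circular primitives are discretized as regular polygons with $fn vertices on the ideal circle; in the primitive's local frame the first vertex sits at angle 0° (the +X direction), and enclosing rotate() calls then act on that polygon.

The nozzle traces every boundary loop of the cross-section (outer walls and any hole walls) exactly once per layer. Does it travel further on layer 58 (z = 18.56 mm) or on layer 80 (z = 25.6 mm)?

Layer 58 (z = 18.56): the cone is absent (z outside [0, 8.5]); the cube at (0, -2) (footprint 25.5×15) is included at this height (perimeter 81.00 mm); the cube at (2.5, 10.5) is not intersected at this z (z outside [3, 7]); the cube at (15.5, -4) does not reach this height (z outside [0.5, 17.5]); Taking the union: only the 25.5×15 cube at (0, -2) is present, so the union is just that shape — boundary = 81.00 mm; the 20×22.5 cube at (-4, 0) contributes its full rectangle (perimeter 85.00 mm); Merging all regions: the regions partially overlap (shared area 208.00 mm²), so the edge portions inside another operand are dropped and the merged outline is re-measured after clipping — boundary = 108.00 mm. So its perimeter = 108.00 mm. Layer 80 (z = 25.6): the cone is absent (z outside [0, 8.5]); the cube at (0, -2) (footprint 25.5×15) is included at this height (perimeter 81.00 mm); the cube at (2.5, 10.5) does not reach this height (z outside [3, 7]); the cube at (15.5, -4) is not intersected at this z (z outside [0.5, 17.5]); Taking the union: only the 25.5×15 cube at (0, -2) is present, so the union is just that shape — boundary = 81.00 mm; the cube at (-4, 0) is absent (z outside [6.5, 24.5]); Merging all regions: only the result so far is present, so the union is just that shape — boundary = 81.00 mm. So its perimeter = 81.00 mm. Layer 58 is larger (108.00 vs 81.00 mm).

layer 58 (z = 18.56 mm)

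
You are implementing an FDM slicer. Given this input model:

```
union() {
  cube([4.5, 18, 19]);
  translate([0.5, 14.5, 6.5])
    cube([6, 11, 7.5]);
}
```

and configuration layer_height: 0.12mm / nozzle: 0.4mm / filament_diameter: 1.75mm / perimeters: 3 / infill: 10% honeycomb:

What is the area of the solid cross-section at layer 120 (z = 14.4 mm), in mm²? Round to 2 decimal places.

81.00 mm²

At z = 14.4 mm: the 4.5×18 cube contributes its full rectangle (area 81.00 mm²); the cube at (0.5, 14.5) is absent (z outside [6.5, 14]); Merging all regions: only the 4.5×18 cube is present, so the union is just that shape — area = 81.00 mm². Overall, the cross-section is a single solid region. Net area = 81.00 mm².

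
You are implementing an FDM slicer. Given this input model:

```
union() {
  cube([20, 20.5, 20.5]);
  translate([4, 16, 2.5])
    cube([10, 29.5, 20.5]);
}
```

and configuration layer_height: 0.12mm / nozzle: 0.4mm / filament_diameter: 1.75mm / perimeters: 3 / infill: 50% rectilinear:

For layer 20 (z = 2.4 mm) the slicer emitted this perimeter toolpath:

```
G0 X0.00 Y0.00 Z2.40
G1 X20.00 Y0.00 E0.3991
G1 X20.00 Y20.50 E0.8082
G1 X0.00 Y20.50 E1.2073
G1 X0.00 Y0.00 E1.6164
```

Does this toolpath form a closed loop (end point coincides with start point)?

yes

Start point (G0): (0.00, 0.00). End point (last G1): the path returns to the start — closed.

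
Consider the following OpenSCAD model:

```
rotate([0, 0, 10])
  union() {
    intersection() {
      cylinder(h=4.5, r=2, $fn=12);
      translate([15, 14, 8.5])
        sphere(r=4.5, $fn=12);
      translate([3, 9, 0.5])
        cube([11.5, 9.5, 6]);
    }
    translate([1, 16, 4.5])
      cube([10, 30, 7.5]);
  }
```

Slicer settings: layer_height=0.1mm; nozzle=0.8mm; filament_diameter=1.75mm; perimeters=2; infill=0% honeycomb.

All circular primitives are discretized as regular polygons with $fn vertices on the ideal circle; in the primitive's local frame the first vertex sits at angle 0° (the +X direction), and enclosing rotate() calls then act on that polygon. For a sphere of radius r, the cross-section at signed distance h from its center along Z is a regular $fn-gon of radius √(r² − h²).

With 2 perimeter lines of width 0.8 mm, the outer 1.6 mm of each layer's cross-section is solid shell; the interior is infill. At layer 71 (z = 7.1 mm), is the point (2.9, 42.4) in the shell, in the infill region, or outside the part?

shell

At z = 7.1 mm: the cylinder does not reach this height (z outside [0, 4.5]); the r=4.5 sphere at (15, 14) slices to a regular 12-gon of circumradius 4.277 (√(r²−h²) with h=1.4 from center); the cube at (3, 9) does not reach this height (z outside [0.5, 6.5]); Keeping only the common overlap: at least one operand is absent at this height, so nothing remains; the 10×30 cube at (1, 16) contributes its full rectangle; Merging all regions: only the 10×30 cube at (1, 16) is present, so the union is just that shape — 1 connected region; (whole slice rotated 10° about Z — lengths, areas and connectivity unchanged). Overall, the cross-section is a single solid region. Undo the 10° rotation: the query point maps to (10.219, 41.252) in the un-rotated model frame. The nearest boundary edge runs (11.00, 16.00)→(11.00, 46.00); distance from the point to it = 0.78 mm. The point is inside the cross-section, 0.78 mm from the nearest boundary — within the 1.6 mm shell band (2 × 0.8).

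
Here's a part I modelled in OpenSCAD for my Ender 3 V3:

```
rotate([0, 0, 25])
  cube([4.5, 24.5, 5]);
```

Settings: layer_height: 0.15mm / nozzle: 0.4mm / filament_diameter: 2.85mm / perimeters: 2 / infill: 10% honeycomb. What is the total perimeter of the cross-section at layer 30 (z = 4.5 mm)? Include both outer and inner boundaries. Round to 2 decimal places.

At z = 4.5 mm: the cube (footprint 4.5×24.5) is included at this height (perimeter 58.00 mm); (whole slice rotated 25° about Z — lengths, areas and connectivity unchanged). Overall, the cross-section is a single solid region. Total boundary length (outer) = 58.00 mm.

58.00 mm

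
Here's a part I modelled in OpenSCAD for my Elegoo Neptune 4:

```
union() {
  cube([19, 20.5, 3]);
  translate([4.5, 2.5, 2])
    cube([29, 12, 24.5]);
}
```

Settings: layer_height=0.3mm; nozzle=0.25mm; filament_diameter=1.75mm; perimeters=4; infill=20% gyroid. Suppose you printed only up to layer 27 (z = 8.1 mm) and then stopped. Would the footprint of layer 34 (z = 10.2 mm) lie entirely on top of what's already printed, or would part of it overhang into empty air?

entirely on top

Compare the two slices. At z = 8.1: the cube is not intersected at this z (z outside [0, 3]); the cube at (4.5, 2.5) is present — its section is the full 29×12 rectangle (area 348.00 mm²); Combining (union): only the 29×12 cube at (4.5, 2.5) is present, so the union is just that shape — area = 348.00 mm². At z = 10.2: the cube is not intersected at this z (z outside [0, 3]); the 29×12 cube at (4.5, 2.5) contributes its full rectangle (area 348.00 mm²); Combining (union): only the 29×12 cube at (4.5, 2.5) is present, so the union is just that shape — area = 348.00 mm². Checking containment: the cross-section at z = 10.2 is a subset of the cross-section at z = 8.1.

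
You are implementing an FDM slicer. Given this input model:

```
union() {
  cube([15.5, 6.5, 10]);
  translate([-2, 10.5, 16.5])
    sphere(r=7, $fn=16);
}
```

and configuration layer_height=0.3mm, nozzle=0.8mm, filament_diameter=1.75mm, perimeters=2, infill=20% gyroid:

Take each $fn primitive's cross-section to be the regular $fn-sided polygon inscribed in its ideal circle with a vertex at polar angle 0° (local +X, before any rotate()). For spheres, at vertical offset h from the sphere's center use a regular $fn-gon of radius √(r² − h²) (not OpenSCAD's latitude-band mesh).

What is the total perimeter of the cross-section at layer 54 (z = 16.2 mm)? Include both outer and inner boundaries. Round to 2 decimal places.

43.66 mm

At z = 16.2 mm: the cube is absent (z outside [0, 10]); the sphere at (-2, 10.5): section is a regular 16-gon, circumradius = √(r²−h²) = √(7²−0.3²) = 6.994 (perimeter = 2·16·6.994·sin(180°/16) = 43.66 mm); Taking the union: only the r=7 sphere at (-2, 10.5) is present, so the union is just that shape — boundary = 43.66 mm. Overall, the cross-section is a single solid region. Total boundary length (outer) = 43.66 mm.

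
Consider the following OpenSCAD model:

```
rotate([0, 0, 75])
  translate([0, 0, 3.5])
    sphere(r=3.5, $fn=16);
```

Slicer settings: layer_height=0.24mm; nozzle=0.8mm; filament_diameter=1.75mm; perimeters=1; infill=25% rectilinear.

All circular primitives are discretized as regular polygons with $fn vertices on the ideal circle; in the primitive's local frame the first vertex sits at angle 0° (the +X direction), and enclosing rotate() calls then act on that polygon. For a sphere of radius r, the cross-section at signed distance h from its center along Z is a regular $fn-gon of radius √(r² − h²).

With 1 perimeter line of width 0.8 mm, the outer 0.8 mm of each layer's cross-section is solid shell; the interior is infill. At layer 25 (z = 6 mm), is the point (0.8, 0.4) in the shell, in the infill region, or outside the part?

infill

At z = 6 mm: the r=3.5 sphere slices to a regular 16-gon of circumradius 2.449 (√(r²−h²) with h=2.5 from center); (whole slice rotated 75° about Z — lengths, areas and connectivity unchanged). Overall, the cross-section is a single solid region. Undo the 75° rotation: the query point maps to (0.593, -0.669) in the un-rotated model frame. The nearest boundary edge runs (0.94, -2.26)→(1.73, -1.73); distance from the point to it = 1.52 mm. The point is inside the cross-section and 1.52 mm from the nearest boundary — more than the 0.8 mm shell width (1 × 0.8), so it's in the infill interior.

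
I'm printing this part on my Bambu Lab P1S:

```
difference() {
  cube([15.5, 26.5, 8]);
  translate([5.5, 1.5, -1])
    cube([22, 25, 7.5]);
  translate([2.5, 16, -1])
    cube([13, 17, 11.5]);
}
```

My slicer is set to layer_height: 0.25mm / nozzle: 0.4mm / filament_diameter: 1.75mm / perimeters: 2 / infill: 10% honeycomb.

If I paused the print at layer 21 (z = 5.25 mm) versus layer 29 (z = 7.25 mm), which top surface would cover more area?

Layer 21 (z = 5.25): the cube (footprint 15.5×26.5) is included at this height (area 410.75 mm²); the 22×25 cube at (5.5, 1.5) contributes its full rectangle (area 550.00 mm²); the cube at (2.5, 16) is present — its section is the full 13×17 rectangle (area 221.00 mm²); Subtracting the remaining from the first: starting from the 15.5×26.5 cube (410.75 mm²), the 22×25 cube at (5.5, 1.5) partially overlaps it — only the 250.00 mm² overlap (of its 550.00 mm²) is removed, clipping the outline; the 13×17 cube at (2.5, 16) partially overlaps it — only the 31.50 mm² overlap (of its 221.00 mm²) is removed, clipping the outline — area = 129.25 mm². So its area = 129.25 mm². Layer 29 (z = 7.25): the cube is present — its section is the full 15.5×26.5 rectangle (area 410.75 mm²); the cube at (5.5, 1.5) is absent (z outside [-1, 6.5]); the 13×17 cube at (2.5, 16) contributes its full rectangle (area 221.00 mm²); Taking the first minus the rest: starting from the 15.5×26.5 cube (410.75 mm²), the 13×17 cube at (2.5, 16) partially overlaps it — only the 136.50 mm² overlap (of its 221.00 mm²) is removed, clipping the outline — area = 274.25 mm². So its area = 274.25 mm². Layer 29 is larger (274.25 vs 129.25 mm²).

layer 29 (z = 7.25 mm)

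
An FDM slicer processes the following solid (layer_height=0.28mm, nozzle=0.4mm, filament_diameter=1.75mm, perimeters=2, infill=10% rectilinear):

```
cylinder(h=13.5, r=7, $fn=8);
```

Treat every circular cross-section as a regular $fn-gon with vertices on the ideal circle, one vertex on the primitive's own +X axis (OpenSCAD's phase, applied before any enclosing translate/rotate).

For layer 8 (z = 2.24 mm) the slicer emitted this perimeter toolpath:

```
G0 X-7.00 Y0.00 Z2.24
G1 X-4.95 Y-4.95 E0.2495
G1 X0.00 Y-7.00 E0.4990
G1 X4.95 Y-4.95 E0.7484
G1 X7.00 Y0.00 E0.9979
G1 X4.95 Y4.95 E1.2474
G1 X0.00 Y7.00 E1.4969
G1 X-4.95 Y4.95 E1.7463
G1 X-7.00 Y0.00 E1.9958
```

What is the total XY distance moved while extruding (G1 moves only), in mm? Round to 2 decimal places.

42.86 mm

Sum the Euclidean lengths of each G1 segment: total = 42.86 mm.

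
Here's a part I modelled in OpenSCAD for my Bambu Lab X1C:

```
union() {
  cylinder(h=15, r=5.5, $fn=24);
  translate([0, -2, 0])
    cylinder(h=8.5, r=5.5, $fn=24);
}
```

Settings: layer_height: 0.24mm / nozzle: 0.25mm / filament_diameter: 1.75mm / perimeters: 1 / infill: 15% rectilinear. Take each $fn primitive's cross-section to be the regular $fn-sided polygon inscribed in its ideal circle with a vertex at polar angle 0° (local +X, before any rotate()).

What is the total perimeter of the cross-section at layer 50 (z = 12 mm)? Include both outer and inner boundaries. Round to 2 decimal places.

34.46 mm

At z = 12 mm: the r=5.5 cylinder gives a regular 24-gon of circumradius 5.5 (constant along its height) (perimeter = 2·24·5.500·sin(180°/24) = 34.46 mm); the cylinder at (0, -2) does not reach this height (z outside [0, 8.5]); Combining (union): only the r=5.5 cylinder is present, so the union is just that shape — boundary = 34.46 mm. Overall, the cross-section is a single solid region. Total boundary length (outer) = 34.46 mm.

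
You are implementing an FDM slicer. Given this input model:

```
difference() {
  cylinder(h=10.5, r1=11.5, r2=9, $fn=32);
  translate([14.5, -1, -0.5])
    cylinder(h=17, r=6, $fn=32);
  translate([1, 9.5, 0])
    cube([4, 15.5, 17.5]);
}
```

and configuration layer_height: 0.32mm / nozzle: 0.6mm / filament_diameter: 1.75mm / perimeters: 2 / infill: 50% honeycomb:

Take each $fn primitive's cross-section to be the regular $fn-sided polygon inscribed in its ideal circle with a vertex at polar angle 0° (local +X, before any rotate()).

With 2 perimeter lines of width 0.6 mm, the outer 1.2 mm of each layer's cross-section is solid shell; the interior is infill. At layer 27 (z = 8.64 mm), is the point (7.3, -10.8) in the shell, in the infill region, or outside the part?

outside

At z = 8.64 mm: the cone (r1=11.5→r2=9) has section circumradius 9.443 here — a regular 32-gon; the r=6 cylinder at (14.5, -1) gives a regular 32-gon of circumradius 6 (constant along its height); the 4×15.5 cube at (1, 9.5) contributes its full rectangle; Taking the first minus the rest: starting from the cone, the r=6 cylinder at (14.5, -1) partially overlaps it — only the 2.83 mm² overlap (of its 112.37 mm²) is removed, clipping the outline; the 4×15.5 cube at (1, 9.5) misses the remaining region (no effect) — 1 connected region. Overall, the cross-section is a single solid region. The nearest boundary edge runs (6.68, -6.68)→(5.25, -7.85); distance from the point to it = 3.59 mm. The point is not inside any of the regions above, so it lies outside the cross-section (3.59 mm from the nearest boundary).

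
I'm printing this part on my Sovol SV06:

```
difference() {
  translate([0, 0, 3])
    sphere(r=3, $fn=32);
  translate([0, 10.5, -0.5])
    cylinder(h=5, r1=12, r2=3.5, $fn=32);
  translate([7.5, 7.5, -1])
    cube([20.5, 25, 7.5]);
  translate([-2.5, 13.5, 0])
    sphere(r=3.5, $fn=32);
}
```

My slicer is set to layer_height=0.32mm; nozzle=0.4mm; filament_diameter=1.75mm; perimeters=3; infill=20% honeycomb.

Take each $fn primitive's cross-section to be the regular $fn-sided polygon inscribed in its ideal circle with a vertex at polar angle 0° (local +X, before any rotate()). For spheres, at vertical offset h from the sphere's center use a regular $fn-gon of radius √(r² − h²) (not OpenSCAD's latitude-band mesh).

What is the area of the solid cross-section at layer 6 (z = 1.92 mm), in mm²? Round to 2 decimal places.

At z = 1.92 mm: the sphere: section is a regular 32-gon, circumradius = √(r²−h²) = √(3²−1.08²) = 2.799 (area = (32/2)·2.799²·sin(360°/32) = 24.45 mm²); the cone at (0, 10.5) (r1=12→r2=3.5) has section circumradius 7.886 here — a regular 32-gon (area = (32/2)·7.886²·sin(360°/32) = 194.12 mm²); the cube at (7.5, 7.5) (footprint 20.5×25) is included at this height (area 512.50 mm²); the r=3.5 sphere at (-2.5, 13.5) contributes a regular 32-gon of circumradius √(3.5²−1.92²) = 2.926 (area = (32/2)·2.926²·sin(360°/32) = 26.73 mm²); After the difference (first − rest): starting from the r=3 sphere (24.45 mm²), the cone at (0, 10.5) partially overlaps it — only the 0.16 mm² overlap (of its 194.12 mm²) is removed, clipping the outline; the 20.5×25 cube at (7.5, 7.5) misses the remaining region (no effect); the r=3.5 sphere at (-2.5, 13.5) misses the remaining region (no effect) — area = 24.29 mm². Overall, the cross-section is a single solid region. Net area = 24.29 mm².

24.29 mm²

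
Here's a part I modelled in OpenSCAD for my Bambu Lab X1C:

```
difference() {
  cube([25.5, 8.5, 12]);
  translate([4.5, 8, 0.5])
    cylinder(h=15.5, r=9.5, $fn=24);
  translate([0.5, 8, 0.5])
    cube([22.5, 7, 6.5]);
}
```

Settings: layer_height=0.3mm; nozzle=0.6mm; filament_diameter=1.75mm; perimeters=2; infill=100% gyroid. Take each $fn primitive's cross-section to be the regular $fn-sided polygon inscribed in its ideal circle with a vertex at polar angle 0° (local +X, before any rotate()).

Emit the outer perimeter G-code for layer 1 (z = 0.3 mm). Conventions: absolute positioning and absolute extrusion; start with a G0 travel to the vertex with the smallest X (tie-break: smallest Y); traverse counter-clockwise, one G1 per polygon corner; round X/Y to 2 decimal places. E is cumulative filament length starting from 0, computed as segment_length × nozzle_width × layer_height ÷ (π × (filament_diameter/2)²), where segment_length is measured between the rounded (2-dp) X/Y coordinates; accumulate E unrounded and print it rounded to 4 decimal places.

At z = 0.3 mm: the cube is present — its section is the full 25.5×8.5 rectangle; the cylinder at (4.5, 8) is absent (z outside [0.5, 16]); the cube at (0.5, 8) is absent (z outside [0.5, 7]); Subtracting the remaining from the first: none of the subtracted shapes is present at this height, so the 25.5×8.5 cube is unchanged — 1 connected region. The outline is a single polygon with 4 vertices. Extrusion per mm of travel: 0.6 × 0.3 / (π × 0.875²) = 0.074835. Accumulating E over each segment gives final E = 5.0888.

G0 X0.00 Y0.00 Z0.30
G1 X25.50 Y0.00 E1.9083
G1 X25.50 Y8.50 E2.5444
G1 X0.00 Y8.50 E4.4527
G1 X0.00 Y0.00 E5.0888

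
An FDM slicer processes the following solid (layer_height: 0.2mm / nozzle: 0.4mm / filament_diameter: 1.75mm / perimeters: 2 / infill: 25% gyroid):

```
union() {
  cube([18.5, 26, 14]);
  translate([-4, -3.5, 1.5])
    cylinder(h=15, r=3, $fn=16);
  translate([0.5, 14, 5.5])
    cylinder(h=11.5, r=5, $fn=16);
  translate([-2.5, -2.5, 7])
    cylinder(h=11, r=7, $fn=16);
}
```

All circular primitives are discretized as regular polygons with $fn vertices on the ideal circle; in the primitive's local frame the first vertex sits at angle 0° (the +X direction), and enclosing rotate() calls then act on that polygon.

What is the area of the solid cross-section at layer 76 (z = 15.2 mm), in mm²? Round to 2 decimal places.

226.55 mm²

At z = 15.2 mm: the cube is not intersected at this z (z outside [0, 14]); the cylinder at (-4, -3.5): section is a regular 16-gon, circumradius r=3 (area = (16/2)·3.000²·sin(360°/16) = 27.55 mm²); the r=5 cylinder at (0.5, 14) gives a regular 16-gon of circumradius 5 (constant along its height) (area = (16/2)·5.000²·sin(360°/16) = 76.54 mm²); the r=7 cylinder at (-2.5, -2.5) gives a regular 16-gon of circumradius 7 (constant along its height) (area = (16/2)·7.000²·sin(360°/16) = 150.01 mm²); Merging all regions: the regions partially overlap — summed areas 254.10 mm² minus the doubly-counted overlap 27.55 mm² gives 226.55 mm² — area = 226.55 mm². Overall, the cross-section has 2 separate islands. Net area = 226.55 mm².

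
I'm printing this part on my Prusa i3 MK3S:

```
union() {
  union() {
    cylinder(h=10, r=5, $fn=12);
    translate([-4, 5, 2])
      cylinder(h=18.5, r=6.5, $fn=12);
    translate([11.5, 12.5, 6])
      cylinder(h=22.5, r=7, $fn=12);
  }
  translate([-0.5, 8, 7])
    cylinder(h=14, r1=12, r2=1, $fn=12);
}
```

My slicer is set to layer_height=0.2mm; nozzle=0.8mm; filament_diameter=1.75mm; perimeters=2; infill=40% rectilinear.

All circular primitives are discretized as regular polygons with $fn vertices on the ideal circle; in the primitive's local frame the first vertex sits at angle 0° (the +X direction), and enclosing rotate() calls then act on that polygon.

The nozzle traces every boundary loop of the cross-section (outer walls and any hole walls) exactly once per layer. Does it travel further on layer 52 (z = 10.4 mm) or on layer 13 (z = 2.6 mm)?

layer 52 (z = 10.4 mm)

Layer 52 (z = 10.4): the cylinder is absent (z outside [0, 10]); the cylinder at (-4, 5): section is a regular 12-gon, circumradius r=6.5 (perimeter = 2·12·6.500·sin(180°/12) = 40.38 mm); the r=7 cylinder at (11.5, 12.5) contributes a regular 12-gon of circumradius 7 (perimeter = 2·12·7.000·sin(180°/12) = 43.48 mm); Combining (union): the 2 present regions are separate (no shared area or edge), so areas and boundary lengths simply add and each stays a separate island — boundary = 83.86 mm; the cone at (-0.5, 8) (r1=12→r2=1) has section circumradius 9.329 here — a regular 12-gon (perimeter = 2·12·9.329·sin(180°/12) = 57.95 mm); Merging all regions: the regions partially overlap (shared area 129.89 mm²), so the edge portions inside another operand are dropped and the merged outline is re-measured after clipping — boundary = 83.54 mm. So its perimeter = 83.54 mm. Layer 13 (z = 2.6): the r=5 cylinder gives a regular 12-gon of circumradius 5 (constant along its height) (perimeter = 2·12·5.000·sin(180°/12) = 31.06 mm); the cylinder at (-4, 5): section is a regular 12-gon, circumradius r=6.5 (perimeter = 2·12·6.500·sin(180°/12) = 40.38 mm); the cylinder at (11.5, 12.5) does not reach this height (z outside [6, 28.5]); Combining (union): the regions partially overlap (shared area 30.80 mm²), so the edge portions inside another operand are dropped and the merged outline is re-measured after clipping — boundary = 49.77 mm; the cone at (-0.5, 8) is not intersected at this z (z outside [7, 21]); Merging all regions: only that combined region is present, so the union is just that shape — boundary = 49.77 mm. So its perimeter = 49.77 mm. Layer 52 is larger (83.54 vs 49.77 mm).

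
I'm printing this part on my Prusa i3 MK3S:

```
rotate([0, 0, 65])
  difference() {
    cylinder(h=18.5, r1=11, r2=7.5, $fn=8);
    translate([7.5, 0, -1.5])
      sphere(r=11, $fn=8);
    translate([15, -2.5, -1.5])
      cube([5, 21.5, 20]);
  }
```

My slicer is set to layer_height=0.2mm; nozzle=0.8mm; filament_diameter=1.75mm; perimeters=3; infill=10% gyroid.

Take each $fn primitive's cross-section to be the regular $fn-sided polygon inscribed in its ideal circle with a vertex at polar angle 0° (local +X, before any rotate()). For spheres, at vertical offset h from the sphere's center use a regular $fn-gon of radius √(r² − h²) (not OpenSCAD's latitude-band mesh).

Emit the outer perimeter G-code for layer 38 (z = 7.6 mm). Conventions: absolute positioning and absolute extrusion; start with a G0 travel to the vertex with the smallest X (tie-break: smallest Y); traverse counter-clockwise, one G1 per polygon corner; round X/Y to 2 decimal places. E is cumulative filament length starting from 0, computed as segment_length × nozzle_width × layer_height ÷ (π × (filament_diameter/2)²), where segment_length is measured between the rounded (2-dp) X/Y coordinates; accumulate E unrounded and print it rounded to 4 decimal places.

G0 X-8.99 Y-3.27 Z7.60
G1 X-4.04 Y-8.67 E0.4873
G1 X3.27 Y-8.99 E0.9740
G1 X8.67 Y-4.04 E1.4613
G1 X8.99 Y3.27 E1.9480
G1 X8.43 Y3.88 E2.0031
G1 X5.28 Y0.99 E2.2875
G1 X0.56 Y1.20 E2.6018
G1 X-2.64 Y4.68 E2.9163
G1 X-2.45 Y8.95 E3.2006
G1 X-3.27 Y8.99 E3.2552
G1 X-8.67 Y4.04 E3.7425
G1 X-8.99 Y-3.27 E4.2292

At z = 7.6 mm: the cone (r1=11→r2=7.5) has section circumradius 9.562 here — a regular 8-gon; the r=11 sphere at (7.5, 0) contributes a regular 8-gon of circumradius √(11²−9.1²) = 6.180; the cube at (15, -2.5) is present — its section is the full 5×21.5 rectangle; Subtracting the remaining from the first: starting from the cone, the r=11 sphere at (7.5, 0) partially overlaps it — only the 63.77 mm² overlap (of its 108.02 mm²) is removed, clipping the outline; the 5×21.5 cube at (15, -2.5) misses the remaining region (no effect) — 1 connected region; (whole slice rotated 65° about Z — lengths, areas and connectivity unchanged). The outline is a single polygon with 12 vertices. Extrusion per mm of travel: 0.8 × 0.2 / (π × 0.875²) = 0.066520. Accumulating E over each segment gives final E = 4.2292.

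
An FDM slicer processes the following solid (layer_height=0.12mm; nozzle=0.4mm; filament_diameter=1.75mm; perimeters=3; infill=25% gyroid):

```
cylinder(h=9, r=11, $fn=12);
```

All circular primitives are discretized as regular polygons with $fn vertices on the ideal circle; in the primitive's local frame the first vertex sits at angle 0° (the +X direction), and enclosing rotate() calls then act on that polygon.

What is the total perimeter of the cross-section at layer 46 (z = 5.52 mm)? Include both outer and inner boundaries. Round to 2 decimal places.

At z = 5.52 mm: the r=11 cylinder contributes a regular 12-gon of circumradius 11 (perimeter = 2·12·11.000·sin(180°/12) = 68.33 mm). Overall, the cross-section is a single solid region. Total boundary length (outer) = 68.33 mm.

68.33 mm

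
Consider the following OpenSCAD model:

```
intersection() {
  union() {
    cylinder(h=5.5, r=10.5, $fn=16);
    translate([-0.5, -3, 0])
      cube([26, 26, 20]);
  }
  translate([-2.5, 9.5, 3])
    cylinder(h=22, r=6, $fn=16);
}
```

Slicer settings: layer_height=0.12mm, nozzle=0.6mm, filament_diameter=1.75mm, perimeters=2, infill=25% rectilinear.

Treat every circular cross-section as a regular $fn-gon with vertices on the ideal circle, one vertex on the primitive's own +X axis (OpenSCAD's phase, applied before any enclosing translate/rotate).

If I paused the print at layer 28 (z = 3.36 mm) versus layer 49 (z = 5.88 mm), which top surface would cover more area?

layer 28 (z = 3.36 mm)

Layer 28 (z = 3.36): the cylinder: section is a regular 16-gon, circumradius r=10.5 (area = (16/2)·10.500²·sin(360°/16) = 337.53 mm²); the cube at (-0.5, -3) is present — its section is the full 26×26 rectangle (area 676.00 mm²); Merging all regions: the regions partially overlap — summed areas 1013.53 mm² minus the doubly-counted overlap 121.71 mm² gives 891.82 mm² — area = 891.82 mm²; the r=6 cylinder at (-2.5, 9.5) contributes a regular 16-gon of circumradius 6 (area = (16/2)·6.000²·sin(360°/16) = 110.21 mm²); After intersecting: the r=6 cylinder at (-2.5, 9.5) partially overlaps that combined region; clipping to the common part keeps 67.79 mm² — area = 67.79 mm². So its area = 67.79 mm². Layer 49 (z = 5.88): the cylinder is absent (z outside [0, 5.5]); the cube at (-0.5, -3) is present — its section is the full 26×26 rectangle (area 676.00 mm²); Taking the union: only the 26×26 cube at (-0.5, -3) is present, so the union is just that shape — area = 676.00 mm²; the cylinder at (-2.5, 9.5): section is a regular 16-gon, circumradius r=6 (area = (16/2)·6.000²·sin(360°/16) = 110.21 mm²); After intersecting: the r=6 cylinder at (-2.5, 9.5) partially overlaps that combined region; clipping to the common part keeps 31.90 mm² — area = 31.90 mm². So its area = 31.90 mm². Layer 28 is larger (67.79 vs 31.90 mm²).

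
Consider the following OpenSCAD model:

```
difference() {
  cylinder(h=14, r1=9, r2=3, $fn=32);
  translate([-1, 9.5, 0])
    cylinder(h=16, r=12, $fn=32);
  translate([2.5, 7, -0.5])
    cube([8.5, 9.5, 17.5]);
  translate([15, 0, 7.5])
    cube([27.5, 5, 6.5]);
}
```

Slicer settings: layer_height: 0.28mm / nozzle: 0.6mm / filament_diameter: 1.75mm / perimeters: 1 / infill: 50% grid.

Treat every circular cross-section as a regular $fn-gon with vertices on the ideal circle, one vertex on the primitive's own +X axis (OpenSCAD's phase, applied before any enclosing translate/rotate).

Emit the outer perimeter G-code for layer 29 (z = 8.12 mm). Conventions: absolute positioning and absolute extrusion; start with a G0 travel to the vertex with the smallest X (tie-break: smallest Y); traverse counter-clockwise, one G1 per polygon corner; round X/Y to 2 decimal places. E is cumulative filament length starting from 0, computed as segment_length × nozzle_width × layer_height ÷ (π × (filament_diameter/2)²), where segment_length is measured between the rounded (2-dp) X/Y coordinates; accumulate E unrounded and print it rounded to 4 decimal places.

At z = 8.12 mm: the cone (r1=9→r2=3) has section circumradius 5.520 here — a regular 32-gon; the r=12 cylinder at (-1, 9.5) gives a regular 32-gon of circumradius 12 (constant along its height); the 8.5×9.5 cube at (2.5, 7) contributes its full rectangle; the cube at (15, 0) (footprint 27.5×5) is included at this height; Subtracting the remaining from the first: starting from the cone, the r=12 cylinder at (-1, 9.5) partially overlaps it — only the 69.17 mm² overlap (of its 449.49 mm²) is removed, clipping the outline; the 8.5×9.5 cube at (2.5, 7) misses the remaining region (no effect); the 27.5×5 cube at (15, 0) misses the remaining region (no effect) — 1 connected region. The outline is a single polygon with 20 vertices. Extrusion per mm of travel: 0.6 × 0.28 / (π × 0.875²) = 0.069846. Accumulating E over each segment gives final E = 1.8254.

G0 X-5.23 Y-1.70 Z8.12
G1 X-5.10 Y-2.11 E0.0300
G1 X-4.59 Y-3.07 E0.1060
G1 X-3.90 Y-3.90 E0.1814
G1 X-3.07 Y-4.59 E0.2567
G1 X-2.11 Y-5.10 E0.3327
G1 X-1.08 Y-5.41 E0.4078
G1 X0.00 Y-5.52 E0.4836
G1 X1.08 Y-5.41 E0.5595
G1 X2.11 Y-5.10 E0.6346
G1 X3.07 Y-4.59 E0.7105
G1 X3.90 Y-3.90 E0.7859
G1 X4.59 Y-3.07 E0.8613
G1 X5.10 Y-2.11 E0.9372
G1 X5.41 Y-1.08 E1.0123
G1 X5.46 Y-0.59 E1.0467
G1 X3.59 Y-1.59 E1.1949
G1 X1.34 Y-2.27 E1.3590
G1 X-1.00 Y-2.50 E1.5233
G1 X-3.34 Y-2.27 E1.6875
G1 X-5.23 Y-1.70 E1.8254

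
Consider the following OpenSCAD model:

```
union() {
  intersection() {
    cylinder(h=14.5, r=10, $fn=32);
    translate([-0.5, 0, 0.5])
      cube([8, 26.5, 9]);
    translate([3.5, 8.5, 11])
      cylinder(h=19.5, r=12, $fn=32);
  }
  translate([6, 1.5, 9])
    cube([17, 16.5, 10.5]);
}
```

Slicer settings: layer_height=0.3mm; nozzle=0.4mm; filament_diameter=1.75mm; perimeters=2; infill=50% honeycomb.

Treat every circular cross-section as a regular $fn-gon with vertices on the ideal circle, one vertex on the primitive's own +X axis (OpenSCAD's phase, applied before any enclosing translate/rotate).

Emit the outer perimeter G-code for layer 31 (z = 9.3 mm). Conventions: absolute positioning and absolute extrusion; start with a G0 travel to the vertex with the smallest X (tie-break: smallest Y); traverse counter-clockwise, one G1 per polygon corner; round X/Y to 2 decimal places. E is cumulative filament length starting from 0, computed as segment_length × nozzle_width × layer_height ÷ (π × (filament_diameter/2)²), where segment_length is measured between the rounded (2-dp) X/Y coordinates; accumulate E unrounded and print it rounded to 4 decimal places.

G0 X6.00 Y1.50 Z9.30
G1 X23.00 Y1.50 E0.8481
G1 X23.00 Y18.00 E1.6713
G1 X6.00 Y18.00 E2.5195
G1 X6.00 Y1.50 E3.3426

At z = 9.3 mm: the r=10 cylinder gives a regular 32-gon of circumradius 10 (constant along its height); the cube at (-0.5, 0) is present — its section is the full 8×26.5 rectangle; the cylinder at (3.5, 8.5) is absent (z outside [11, 30.5]); Keeping only the common overlap: at least one operand is absent at this height, so nothing remains; the cube at (6, 1.5) (footprint 17×16.5) is included at this height; Merging all regions: only the 17×16.5 cube at (6, 1.5) is present, so the union is just that shape — 1 connected region. The outline is a single polygon with 4 vertices. Extrusion per mm of travel: 0.4 × 0.3 / (π × 0.875²) = 0.049890. Accumulating E over each segment gives final E = 3.3426.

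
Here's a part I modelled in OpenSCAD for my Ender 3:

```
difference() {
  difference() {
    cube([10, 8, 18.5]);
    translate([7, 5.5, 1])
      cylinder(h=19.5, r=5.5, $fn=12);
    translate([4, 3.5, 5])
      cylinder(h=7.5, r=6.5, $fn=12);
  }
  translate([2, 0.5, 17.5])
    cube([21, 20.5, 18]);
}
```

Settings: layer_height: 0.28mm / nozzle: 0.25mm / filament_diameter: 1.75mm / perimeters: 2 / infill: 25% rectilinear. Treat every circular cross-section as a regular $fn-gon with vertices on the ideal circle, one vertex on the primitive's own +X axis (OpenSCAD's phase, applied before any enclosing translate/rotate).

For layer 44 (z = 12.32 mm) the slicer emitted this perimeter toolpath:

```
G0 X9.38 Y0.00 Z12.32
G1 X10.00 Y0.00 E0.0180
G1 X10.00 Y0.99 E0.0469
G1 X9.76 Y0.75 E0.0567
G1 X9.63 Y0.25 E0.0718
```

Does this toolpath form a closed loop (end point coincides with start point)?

Start point (G0): (9.38, 0.00). End point (last G1): the path does not return to the start — open.

no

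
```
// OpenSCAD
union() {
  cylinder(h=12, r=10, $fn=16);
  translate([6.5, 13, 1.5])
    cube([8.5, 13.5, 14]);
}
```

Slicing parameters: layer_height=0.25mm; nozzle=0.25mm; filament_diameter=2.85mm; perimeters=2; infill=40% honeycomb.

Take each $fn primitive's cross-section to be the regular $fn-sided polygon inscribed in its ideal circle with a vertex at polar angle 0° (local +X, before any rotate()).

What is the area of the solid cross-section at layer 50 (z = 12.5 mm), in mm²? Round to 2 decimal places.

At z = 12.5 mm: the cylinder is not intersected at this z (z outside [0, 12]); the cube at (6.5, 13) is present — its section is the full 8.5×13.5 rectangle (area 114.75 mm²); Combining (union): only the 8.5×13.5 cube at (6.5, 13) is present, so the union is just that shape — area = 114.75 mm². Overall, the cross-section is a single solid region. Net area = 114.75 mm².

114.75 mm²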